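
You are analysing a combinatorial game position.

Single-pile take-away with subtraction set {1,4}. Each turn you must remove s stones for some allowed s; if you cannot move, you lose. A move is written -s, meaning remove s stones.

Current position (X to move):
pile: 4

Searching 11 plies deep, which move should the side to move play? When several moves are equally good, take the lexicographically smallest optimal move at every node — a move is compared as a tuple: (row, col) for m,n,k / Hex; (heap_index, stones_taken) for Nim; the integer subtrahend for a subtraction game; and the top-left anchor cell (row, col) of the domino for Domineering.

ply 1, X at 4 | -1=-1→3; -4=+1→0*
ply 2: 0 is terminal -1 (O); from 4 depth 11

X's best at [4]: -4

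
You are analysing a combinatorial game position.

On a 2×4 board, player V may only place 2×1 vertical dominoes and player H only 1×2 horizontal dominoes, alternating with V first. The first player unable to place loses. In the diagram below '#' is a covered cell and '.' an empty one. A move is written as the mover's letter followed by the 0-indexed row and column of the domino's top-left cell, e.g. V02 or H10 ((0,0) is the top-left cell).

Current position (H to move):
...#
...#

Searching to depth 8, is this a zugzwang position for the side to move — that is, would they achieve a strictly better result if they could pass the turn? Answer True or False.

zugzwang(...#/...#, H) = False

[...#/...#] H move#1: H00:+1/##.#/...#*, H01:+1/.###/...#, H10:+1/...#/##.#, H11:+1/...#/.###
[##.#/...#] V move#2: V02:-1/####/..##*
[####/..##] H move#3: H10:+1/####/####*
[####/####] end (terminal -1, V#4); searched ...#/...# to 8
suppose H passes — search the same position with V to move:
pass> [...#/...#] V move#1: V00:-1/#..#/#..#, V01:+1/.#.#/.#.#*, V02:-1/..##/..##
pass> [.#.#/.#.#] end (terminal -1, H#2); searched ...#/...# to 8
for H: play +1, pass -1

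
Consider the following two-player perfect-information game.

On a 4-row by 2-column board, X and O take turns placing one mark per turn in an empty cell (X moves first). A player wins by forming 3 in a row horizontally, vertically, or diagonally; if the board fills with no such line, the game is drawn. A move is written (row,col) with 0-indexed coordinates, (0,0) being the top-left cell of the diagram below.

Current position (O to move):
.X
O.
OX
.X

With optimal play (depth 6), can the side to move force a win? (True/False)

O winning at [.X/O./OX/.X]: True

p1 O@[.X/O./OX/.X]: (0,0)[OX/O./OX/.X]+1* (1,1)[.X/OO/OX/.X]+1 (3,0)[.X/O./OX/OX]+1
p2 X@[OX/O./OX/.X] terminal -1; root [.X/O./OX/.X] d6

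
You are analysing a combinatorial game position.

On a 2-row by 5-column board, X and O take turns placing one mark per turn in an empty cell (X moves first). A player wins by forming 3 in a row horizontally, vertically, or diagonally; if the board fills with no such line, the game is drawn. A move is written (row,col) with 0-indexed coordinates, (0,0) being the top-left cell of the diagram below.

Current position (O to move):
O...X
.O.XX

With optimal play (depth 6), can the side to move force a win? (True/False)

O winning at [O...X/.O.XX]: False

ply 1, O at O...X/.O.XX | (0,1)=-1→OO..X/.O.XX; (0,2)=-1→O.O.X/.O.XX; (0,3)=-1→O..OX/.O.XX; (1,0)=-1→O...X/OO.XX; (1,2)=+0→O...X/.OOXX*
ply 2, X at O...X/.OOXX | (0,1)=-1→OX..X/.OOXX; (0,2)=-1→O.X.X/.OOXX; (0,3)=-1→O..XX/.OOXX; (1,0)=+0→O...X/XOOXX*
ply 3, O at O...X/XOOXX | (0,1)=+0→OO..X/XOOXX*; (0,2)=+0→O.O.X/XOOXX; (0,3)=+0→O..OX/XOOXX
ply 4, X at OO..X/XOOXX | (0,2)=+0→OOX.X/XOOXX*; (0,3)=-1→OO.XX/XOOXX
ply 5, O at OOX.X/XOOXX | (0,3)=+0→OOXOX/XOOXX*
ply 6: OOXOX/XOOXX is terminal +0 (X); from O...X/.O.XX depth 6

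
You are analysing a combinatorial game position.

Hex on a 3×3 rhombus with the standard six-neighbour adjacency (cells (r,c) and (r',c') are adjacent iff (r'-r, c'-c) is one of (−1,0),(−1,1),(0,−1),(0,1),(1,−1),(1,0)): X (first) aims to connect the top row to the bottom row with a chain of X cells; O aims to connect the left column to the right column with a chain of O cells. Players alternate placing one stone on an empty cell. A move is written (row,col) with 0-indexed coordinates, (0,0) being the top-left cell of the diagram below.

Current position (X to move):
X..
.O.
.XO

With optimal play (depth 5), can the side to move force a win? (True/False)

X winning at [X../.O./.XO]: False

[X../.O./.XO] X move#1: (0,1):-1/XX./.O./.XO*, (0,2):-1/X.X/.O./.XO, (1,0):-1/X../XO./.XO, (1,2):-1/X../.OX/.XO, (2,0):-1/X../.O./XXO
[XX./.O./.XO] O move#2: (0,2):+1/XXO/.O./.XO*, (1,0):+1/XX./OO./.XO, (1,2):+1/XX./.OO/.XO, (2,0):+1/XX./.O./OXO
[XXO/.O./.XO] X move#3: (1,0):-1/XXO/XO./.XO*, (1,2):-1/XXO/.OX/.XO, (2,0):-1/XXO/.O./XXO
[XXO/XO./.XO] O move#4: (1,2):-1/XXO/XOO/.XO, (2,0):+1/XXO/XO./OXO*
[XXO/XO./OXO] end (terminal -1, X#5); searched X../.O./.XO to 5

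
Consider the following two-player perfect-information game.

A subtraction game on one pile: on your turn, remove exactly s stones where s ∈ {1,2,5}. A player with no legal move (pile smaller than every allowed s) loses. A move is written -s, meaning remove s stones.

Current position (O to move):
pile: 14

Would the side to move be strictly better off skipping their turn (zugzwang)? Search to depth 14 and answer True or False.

[14] O move#1: -1:-1/13, -2:+1/12*, -5:+1/9
[12] X move#2: -1:-1/11*, -2:-1/10, -5:-1/7
[11] O move#3: -1:-1/10, -2:+1/9*, -5:+1/6
[9] X move#4: -1:-1/8*, -2:-1/7, -5:-1/4
[8] O move#5: -1:-1/7, -2:+1/6*, -5:+1/3
[6] X move#6: -1:-1/5*, -2:-1/4, -5:-1/1
[5] O move#7: -1:-1/4, -2:+1/3*, -5:+1/0
[3] X move#8: -1:-1/2*, -2:-1/1
[2] O move#9: -1:-1/1, -2:+1/0*
[0] end (terminal -1, X#10); searched 14 to 14
suppose O passes — search the same position with X to move:
pass> [14] X move#1: -1:-1/13, -2:+1/12*, -5:+1/9
pass> [12] O move#2: -1:-1/11*, -2:-1/10, -5:-1/7
pass> [11] X move#3: -1:-1/10, -2:+1/9*, -5:+1/6
pass> [9] O move#4: -1:-1/8*, -2:-1/7, -5:-1/4
pass> [8] X move#5: -1:-1/7, -2:+1/6*, -5:+1/3
pass> [6] O move#6: -1:-1/5*, -2:-1/4, -5:-1/1
pass> [5] X move#7: -1:-1/4, -2:+1/3*, -5:+1/0
pass> [3] O move#8: -1:-1/2*, -2:-1/1
pass> [2] X move#9: -1:-1/1, -2:+1/0*
pass> [0] end (terminal -1, O#10); searched 14 to 14
for O: play +1, pass -1

zugzwang(14, O) = False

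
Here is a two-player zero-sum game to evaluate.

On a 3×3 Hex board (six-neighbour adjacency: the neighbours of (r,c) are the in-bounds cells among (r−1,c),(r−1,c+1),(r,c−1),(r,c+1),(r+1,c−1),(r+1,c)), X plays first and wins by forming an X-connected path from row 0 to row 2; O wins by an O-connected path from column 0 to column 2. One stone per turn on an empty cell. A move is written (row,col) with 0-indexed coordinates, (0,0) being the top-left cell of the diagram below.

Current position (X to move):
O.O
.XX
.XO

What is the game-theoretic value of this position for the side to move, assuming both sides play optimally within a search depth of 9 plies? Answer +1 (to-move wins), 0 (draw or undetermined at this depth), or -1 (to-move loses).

[O.O/.XX/.XO] X move#1: (0,1):+1/OXO/.XX/.XO*, (1,0):-1/O.O/XXX/.XO, (2,0):-1/O.O/.XX/XXO
[OXO/.XX/.XO] end (terminal -1, O#2); searched O.O/.XX/.XO to 9

value(O.O/.XX/.XO, X) = +1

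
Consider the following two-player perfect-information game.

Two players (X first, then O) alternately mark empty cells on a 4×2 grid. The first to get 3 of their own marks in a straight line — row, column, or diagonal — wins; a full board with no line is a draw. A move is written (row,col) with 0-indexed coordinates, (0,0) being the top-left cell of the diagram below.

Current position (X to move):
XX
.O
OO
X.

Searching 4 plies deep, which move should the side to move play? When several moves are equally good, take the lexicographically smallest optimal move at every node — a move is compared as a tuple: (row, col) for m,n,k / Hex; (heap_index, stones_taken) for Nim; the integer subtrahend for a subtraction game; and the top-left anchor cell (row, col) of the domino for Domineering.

[XX/.O/OO/X.] X move#1: (1,0):-1/XX/XO/OO/X., (3,1):+0/XX/.O/OO/XX*
[XX/.O/OO/XX] O move#2: (1,0):+0/XX/OO/OO/XX*
[XX/OO/OO/XX] end (terminal +0, X#3); searched XX/.O/OO/X. to 4

X's best at [XX/.O/OO/X.]: (3,1)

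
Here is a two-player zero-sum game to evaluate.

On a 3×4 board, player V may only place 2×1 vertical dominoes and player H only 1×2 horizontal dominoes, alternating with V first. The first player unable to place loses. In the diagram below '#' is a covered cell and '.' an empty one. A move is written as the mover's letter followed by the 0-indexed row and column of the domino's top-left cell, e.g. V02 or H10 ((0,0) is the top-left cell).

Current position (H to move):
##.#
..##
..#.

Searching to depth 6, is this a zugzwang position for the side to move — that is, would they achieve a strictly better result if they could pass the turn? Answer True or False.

zugzwang(##.#/..##/..#., H) = False

ply 1, H at ##.#/..##/..#. | H10=+1→##.#/####/..#.*; H20=+1→##.#/..##/###.
ply 2: ##.#/####/..#. is terminal -1 (V); from ##.#/..##/..#. depth 6
suppose H passes — search the same position with V to move:
pass> ply 1, V at ##.#/..##/..#. | V10=+1→##.#/#.##/#.#.*; V11=+1→##.#/.###/.##.
pass> ply 2: ##.#/#.##/#.#. is terminal -1 (H); from ##.#/..##/..#. depth 6
for H: play +1, pass -1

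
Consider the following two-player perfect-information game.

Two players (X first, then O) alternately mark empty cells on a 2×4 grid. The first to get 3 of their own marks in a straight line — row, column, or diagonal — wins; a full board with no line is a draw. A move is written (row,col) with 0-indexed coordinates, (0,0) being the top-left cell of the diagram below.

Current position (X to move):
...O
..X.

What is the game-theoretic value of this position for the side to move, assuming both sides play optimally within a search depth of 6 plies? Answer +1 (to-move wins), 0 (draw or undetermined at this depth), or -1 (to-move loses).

ply 1, X at ...O/..X. | (0,0)=+0→X..O/..X.; (0,1)=+0→.X.O/..X.; (0,2)=+0→..XO/..X.; (1,0)=+0→...O/X.X.; (1,1)=+1→...O/.XX.*; (1,3)=+0→...O/..XX
ply 2, O at ...O/.XX. | (0,0)=-1→O..O/.XX.*; (0,1)=-1→.O.O/.XX.; (0,2)=-1→..OO/.XX.; (1,0)=-1→...O/OXX.; (1,3)=-1→...O/.XXO
ply 3, X at O..O/.XX. | (0,1)=+1→OX.O/.XX.*; (0,2)=+1→O.XO/.XX.; (1,0)=+1→O..O/XXX.; (1,3)=+1→O..O/.XXX
ply 4, O at OX.O/.XX. | (0,2)=-1→OXOO/.XX.*; (1,0)=-1→OX.O/OXX.; (1,3)=-1→OX.O/.XXO
ply 5, X at OXOO/.XX. | (1,0)=+1→OXOO/XXX.*; (1,3)=+1→OXOO/.XXX
ply 6: OXOO/XXX. is terminal -1 (O); from ...O/..X. depth 6

value(...O/..X., X) = +1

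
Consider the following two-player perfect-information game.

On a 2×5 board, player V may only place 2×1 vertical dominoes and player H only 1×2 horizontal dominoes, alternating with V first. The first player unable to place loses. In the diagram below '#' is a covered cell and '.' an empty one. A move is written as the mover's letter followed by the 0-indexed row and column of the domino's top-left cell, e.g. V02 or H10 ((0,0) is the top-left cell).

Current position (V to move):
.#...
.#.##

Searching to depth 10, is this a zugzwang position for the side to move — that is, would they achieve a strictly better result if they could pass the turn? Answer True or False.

p1 V@[.#.../.#.##]: V00[##.../##.##]-1 V02[.##../.####]+1*
p2 H@[.##../.####]: H03[.####/.####]-1*
p3 V@[.####/.####]: V00[#####/#####]+1*
p4 H@[#####/#####] terminal -1; root [.#.../.#.##] d10
pass branch (H moves first from the same position):
  | p1 H@[.#.../.#.##]: H02[.###./.#.##]-1* H03[.#.##/.#.##]-1
  | p2 V@[.###./.#.##]: V00[####./##.##]+1*
  | p3 H@[####./##.##] terminal -1; root [.#.../.#.##] d10
V moving scores +1; V passing scores +1

zugzwang(.#.../.#.##, V) = False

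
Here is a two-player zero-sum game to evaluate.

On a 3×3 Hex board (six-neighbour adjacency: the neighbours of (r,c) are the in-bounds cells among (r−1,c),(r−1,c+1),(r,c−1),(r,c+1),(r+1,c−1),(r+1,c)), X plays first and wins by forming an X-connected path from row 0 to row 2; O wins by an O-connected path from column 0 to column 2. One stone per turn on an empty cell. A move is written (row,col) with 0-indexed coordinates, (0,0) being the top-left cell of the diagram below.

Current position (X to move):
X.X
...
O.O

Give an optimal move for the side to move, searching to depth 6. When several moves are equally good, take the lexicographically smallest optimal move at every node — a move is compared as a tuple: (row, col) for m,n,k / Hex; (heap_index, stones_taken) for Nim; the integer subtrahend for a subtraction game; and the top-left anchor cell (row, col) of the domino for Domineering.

X's best at [X.X/.../O.O]: (2,1)

ply 1, X at X.X/.../O.O | (0,1)=-1→XXX/.../O.O; (1,0)=-1→X.X/X../O.O; (1,1)=-1→X.X/.X./O.O; (1,2)=-1→X.X/..X/O.O; (2,1)=+1→X.X/.../OXO*
ply 2, O at X.X/.../OXO | (0,1)=-1→XOX/.../OXO*; (1,0)=-1→X.X/O../OXO; (1,1)=-1→X.X/.O./OXO; (1,2)=-1→X.X/..O/OXO
ply 3, X at XOX/.../OXO | (1,0)=+1→XOX/X../OXO*; (1,1)=+1→XOX/.X./OXO; (1,2)=+1→XOX/..X/OXO
ply 4, O at XOX/X../OXO | (1,1)=-1→XOX/XO./OXO*; (1,2)=-1→XOX/X.O/OXO
ply 5, X at XOX/XO./OXO | (1,2)=+1→XOX/XOX/OXO*
ply 6: XOX/XOX/OXO is terminal -1 (O); from X.X/.../O.O depth 6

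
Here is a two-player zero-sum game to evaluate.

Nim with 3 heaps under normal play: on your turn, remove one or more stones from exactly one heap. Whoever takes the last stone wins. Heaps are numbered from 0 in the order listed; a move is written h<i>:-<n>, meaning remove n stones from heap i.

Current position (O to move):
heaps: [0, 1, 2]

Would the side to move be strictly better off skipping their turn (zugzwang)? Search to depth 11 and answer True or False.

[(0,1,2)] O move#1: h1:-1:-1/(0,0,2), h2:-1:+1/(0,1,1)*, h2:-2:-1/(0,1,0)
[(0,1,1)] X move#2: h1:-1:-1/(0,0,1)*, h2:-1:-1/(0,1,0)
[(0,0,1)] O move#3: h2:-1:+1/(0,0,0)*
[(0,0,0)] end (terminal -1, X#4); searched (0,1,2) to 11
suppose O passes — search the same position with X to move:
pass> [(0,1,2)] X move#1: h1:-1:-1/(0,0,2), h2:-1:+1/(0,1,1)*, h2:-2:-1/(0,1,0)
pass> [(0,1,1)] O move#2: h1:-1:-1/(0,0,1)*, h2:-1:-1/(0,1,0)
pass> [(0,0,1)] X move#3: h2:-1:+1/(0,0,0)*
pass> [(0,0,0)] end (terminal -1, O#4); searched (0,1,2) to 11
for O: play +1, pass -1

zugzwang((0,1,2), O) = False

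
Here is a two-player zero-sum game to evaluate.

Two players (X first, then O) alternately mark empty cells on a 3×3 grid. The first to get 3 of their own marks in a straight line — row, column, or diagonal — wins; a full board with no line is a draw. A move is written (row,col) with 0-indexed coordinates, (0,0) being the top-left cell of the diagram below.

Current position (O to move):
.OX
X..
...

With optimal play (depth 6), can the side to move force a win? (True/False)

O winning at [.OX/X../...]: False

p1 O@[.OX/X../...]: (0,0)[OOX/X../...]-1 (1,1)[.OX/XO./...]+0* (1,2)[.OX/X.O/...]-1 (2,0)[.OX/X../O..]-1 (2,1)[.OX/X../.O.]-1 (2,2)[.OX/X../..O]-1
p2 X@[.OX/XO./...]: (0,0)[XOX/XO./...]-1 (1,2)[.OX/XOX/...]-1 (2,0)[.OX/XO./X..]-1 (2,1)[.OX/XO./.X.]+0* (2,2)[.OX/XO./..X]-1
p3 O@[.OX/XO./.X.]: (0,0)[OOX/XO./.X.]-1 (1,2)[.OX/XOO/.X.]-1 (2,0)[.OX/XO./OX.]+0* (2,2)[.OX/XO./.XO]+0
p4 X@[.OX/XO./OX.]: (0,0)[XOX/XO./OX.]+0* (1,2)[.OX/XOX/OX.]+0 (2,2)[.OX/XO./OXX]+0
p5 O@[XOX/XO./OX.]: (1,2)[XOX/XOO/OX.]+0* (2,2)[XOX/XO./OXO]+0
p6 X@[XOX/XOO/OX.]: (2,2)[XOX/XOO/OXX]+0*
p7 O@[XOX/XOO/OXX] terminal +0; root [.OX/X../...] d6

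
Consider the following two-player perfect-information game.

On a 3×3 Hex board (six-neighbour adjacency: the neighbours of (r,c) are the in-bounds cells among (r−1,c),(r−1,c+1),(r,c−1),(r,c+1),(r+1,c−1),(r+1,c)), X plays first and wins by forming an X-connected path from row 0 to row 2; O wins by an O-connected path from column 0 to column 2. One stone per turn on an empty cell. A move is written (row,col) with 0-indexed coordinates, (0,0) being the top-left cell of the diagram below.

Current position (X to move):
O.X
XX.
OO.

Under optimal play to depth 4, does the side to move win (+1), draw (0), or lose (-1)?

p1 X@[O.X/XX./OO.]: (0,1)[OXX/XX./OO.]-1* (1,2)[O.X/XXX/OO.]-1 (2,2)[O.X/XX./OOX]-1
p2 O@[OXX/XX./OO.]: (1,2)[OXX/XXO/OO.]+1* (2,2)[OXX/XX./OOO]+1
p3 X@[OXX/XXO/OO.] terminal -1; root [O.X/XX./OO.] d4

value(O.X/XX./OO., X) = -1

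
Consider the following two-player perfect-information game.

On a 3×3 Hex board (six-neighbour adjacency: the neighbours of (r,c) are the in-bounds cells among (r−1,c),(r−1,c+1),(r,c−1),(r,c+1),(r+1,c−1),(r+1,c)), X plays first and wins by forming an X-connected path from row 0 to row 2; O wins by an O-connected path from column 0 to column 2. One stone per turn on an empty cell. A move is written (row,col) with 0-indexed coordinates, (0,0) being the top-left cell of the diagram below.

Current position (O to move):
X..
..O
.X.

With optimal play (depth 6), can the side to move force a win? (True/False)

O winning at [X../..O/.X.]: True

[X../..O/.X.] O move#1: (0,1):-1/XO./..O/.X., (0,2):-1/X.O/..O/.X., (1,0):-1/X../O.O/.X., (1,1):+1/X../.OO/.X.*, (2,0):-1/X../..O/OX., (2,2):-1/X../..O/.XO
[X../.OO/.X.] X move#2: (0,1):-1/XX./.OO/.X.*, (0,2):-1/X.X/.OO/.X., (1,0):-1/X../XOO/.X., (2,0):-1/X../.OO/XX., (2,2):-1/X../.OO/.XX
[XX./.OO/.X.] O move#3: (0,2):+1/XXO/.OO/.X.*, (1,0):+1/XX./OOO/.X., (2,0):+1/XX./.OO/OX., (2,2):+1/XX./.OO/.XO
[XXO/.OO/.X.] X move#4: (1,0):-1/XXO/XOO/.X.*, (2,0):-1/XXO/.OO/XX., (2,2):-1/XXO/.OO/.XX
[XXO/XOO/.X.] O move#5: (2,0):+1/XXO/XOO/OX.*, (2,2):-1/XXO/XOO/.XO
[XXO/XOO/OX.] end (terminal -1, X#6); searched X../..O/.X. to 6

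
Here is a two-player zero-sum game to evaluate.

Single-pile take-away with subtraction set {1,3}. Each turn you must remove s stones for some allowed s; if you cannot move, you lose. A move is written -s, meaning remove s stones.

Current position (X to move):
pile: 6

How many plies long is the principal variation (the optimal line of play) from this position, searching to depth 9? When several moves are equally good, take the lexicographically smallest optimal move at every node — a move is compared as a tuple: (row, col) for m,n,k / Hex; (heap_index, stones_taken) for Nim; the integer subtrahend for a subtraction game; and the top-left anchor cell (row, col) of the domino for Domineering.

p1 X@[6]: -1[5]-1* -3[3]-1
p2 O@[5]: -1[4]+1* -3[2]+1
p3 X@[4]: -1[3]-1* -3[1]-1
p4 O@[3]: -1[2]+1* -3[0]+1
p5 X@[2]: -1[1]-1*
p6 O@[1]: -1[0]+1*
p7 X@[0] terminal -1; root [6] d9

PV length from [6]: 6 plies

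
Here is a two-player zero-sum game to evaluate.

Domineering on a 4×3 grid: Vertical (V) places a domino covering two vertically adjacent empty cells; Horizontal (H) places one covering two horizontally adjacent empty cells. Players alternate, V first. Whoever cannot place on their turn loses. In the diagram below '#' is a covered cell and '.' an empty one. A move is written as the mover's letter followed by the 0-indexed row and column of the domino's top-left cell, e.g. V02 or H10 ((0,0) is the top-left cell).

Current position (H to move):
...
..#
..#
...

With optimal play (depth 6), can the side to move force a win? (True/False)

[.../..#/..#/...] H move#1: H00:-1/##./..#/..#/...*, H01:-1/.##/..#/..#/..., H10:-1/.../###/..#/..., H20:-1/.../..#/###/..., H30:-1/.../..#/..#/##., H31:-1/.../..#/..#/.##
[##./..#/..#/...] V move#2: V10:+1/##./#.#/#.#/...*, V11:+1/##./.##/.##/..., V20:+1/##./..#/#.#/#.., V21:+1/##./..#/.##/.#.
[##./#.#/#.#/...] H move#3: H30:-1/##./#.#/#.#/##.*, H31:-1/##./#.#/#.#/.##
[##./#.#/#.#/##.] V move#4: V11:+1/##./###/###/##.*
[##./###/###/##.] end (terminal -1, H#5); searched .../..#/..#/... to 6

H winning at [.../..#/..#/...]: False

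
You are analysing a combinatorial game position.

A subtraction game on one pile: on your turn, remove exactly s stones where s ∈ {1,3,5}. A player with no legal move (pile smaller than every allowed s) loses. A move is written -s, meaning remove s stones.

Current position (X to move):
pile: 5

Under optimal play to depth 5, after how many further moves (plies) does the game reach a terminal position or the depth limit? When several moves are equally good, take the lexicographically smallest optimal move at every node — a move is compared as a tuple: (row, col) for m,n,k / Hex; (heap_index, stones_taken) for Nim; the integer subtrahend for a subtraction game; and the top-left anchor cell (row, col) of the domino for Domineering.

[5] X move#1: -1:+1/4*, -3:+1/2, -5:+1/0
[4] O move#2: -1:-1/3*, -3:-1/1
[3] X move#3: -1:+1/2*, -3:+1/0
[2] O move#4: -1:-1/1*
[1] X move#5: -1:+1/0*
[0] end (terminal -1, O#6); searched 5 to 5

PV length from [5]: 5 plies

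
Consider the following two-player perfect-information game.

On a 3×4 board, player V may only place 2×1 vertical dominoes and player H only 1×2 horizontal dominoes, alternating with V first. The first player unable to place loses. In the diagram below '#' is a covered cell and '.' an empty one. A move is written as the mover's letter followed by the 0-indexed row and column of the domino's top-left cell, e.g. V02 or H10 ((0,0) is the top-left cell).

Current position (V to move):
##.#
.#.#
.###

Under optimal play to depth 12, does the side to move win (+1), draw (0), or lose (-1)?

[##.#/.#.#/.###] V move#1: V02:+1/####/.###/.###*, V10:+1/##.#/##.#/####
[####/.###/.###] end (terminal -1, H#2); searched ##.#/.#.#/.### to 12

value(##.#/.#.#/.###, V) = +1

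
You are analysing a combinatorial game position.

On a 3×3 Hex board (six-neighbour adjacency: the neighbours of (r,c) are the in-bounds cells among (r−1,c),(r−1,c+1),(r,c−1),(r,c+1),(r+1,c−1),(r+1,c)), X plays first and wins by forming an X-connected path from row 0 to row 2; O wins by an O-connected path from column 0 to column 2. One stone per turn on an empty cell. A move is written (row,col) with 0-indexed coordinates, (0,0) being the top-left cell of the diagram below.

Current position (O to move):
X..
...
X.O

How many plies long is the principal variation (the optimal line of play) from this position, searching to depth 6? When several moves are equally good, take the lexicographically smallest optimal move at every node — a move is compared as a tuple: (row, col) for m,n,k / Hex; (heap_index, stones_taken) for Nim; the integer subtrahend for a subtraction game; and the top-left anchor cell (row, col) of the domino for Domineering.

[X../.../X.O] O move#1: (0,1):-1/XO./.../X.O*, (0,2):-1/X.O/.../X.O, (1,0):-1/X../O../X.O, (1,1):-1/X../.O./X.O, (1,2):-1/X../..O/X.O, (2,1):-1/X../.../XOO
[XO./.../X.O] X move#2: (0,2):+1/XOX/.../X.O*, (1,0):+1/XO./X../X.O, (1,1):+1/XO./.X./X.O, (1,2):+1/XO./..X/X.O, (2,1):+1/XO./.../XXO
[XOX/.../X.O] O move#3: (1,0):-1/XOX/O../X.O*, (1,1):-1/XOX/.O./X.O, (1,2):-1/XOX/..O/X.O, (2,1):-1/XOX/.../XOO
[XOX/O../X.O] X move#4: (1,1):+1/XOX/OX./X.O*, (1,2):+1/XOX/O.X/X.O, (2,1):+1/XOX/O../XXO
[XOX/OX./X.O] end (terminal -1, O#5); searched X../.../X.O to 6

PV length from [X../.../X.O]: 4 plies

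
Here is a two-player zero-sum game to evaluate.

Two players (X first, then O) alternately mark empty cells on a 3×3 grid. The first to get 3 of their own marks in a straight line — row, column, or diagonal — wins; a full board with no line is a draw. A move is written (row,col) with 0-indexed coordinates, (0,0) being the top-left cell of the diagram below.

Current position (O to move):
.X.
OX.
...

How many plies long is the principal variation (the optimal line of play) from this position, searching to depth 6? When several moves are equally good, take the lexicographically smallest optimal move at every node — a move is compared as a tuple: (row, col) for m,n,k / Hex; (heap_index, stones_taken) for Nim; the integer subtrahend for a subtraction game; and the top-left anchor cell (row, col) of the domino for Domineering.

ply 1, O at .X./OX./... | (0,0)=-1→OX./OX./...*; (0,2)=-1→.XO/OX./...; (1,2)=-1→.X./OXO/...; (2,0)=-1→.X./OX./O..; (2,1)=-1→.X./OX./.O.; (2,2)=-1→.X./OX./..O
ply 2, X at OX./OX./... | (0,2)=-1→OXX/OX./...; (1,2)=-1→OX./OXX/...; (2,0)=+1→OX./OX./X..*; (2,1)=+1→OX./OX./.X.; (2,2)=-1→OX./OX./..X
ply 3, O at OX./OX./X.. | (0,2)=-1→OXO/OX./X..*; (1,2)=-1→OX./OXO/X..; (2,1)=-1→OX./OX./XO.; (2,2)=-1→OX./OX./X.O
ply 4, X at OXO/OX./X.. | (1,2)=+0→OXO/OXX/X..; (2,1)=+1→OXO/OX./XX.*; (2,2)=+0→OXO/OX./X.X
ply 5: OXO/OX./XX. is terminal -1 (O); from .X./OX./... depth 6

PV length from [.X./OX./...]: 4 plies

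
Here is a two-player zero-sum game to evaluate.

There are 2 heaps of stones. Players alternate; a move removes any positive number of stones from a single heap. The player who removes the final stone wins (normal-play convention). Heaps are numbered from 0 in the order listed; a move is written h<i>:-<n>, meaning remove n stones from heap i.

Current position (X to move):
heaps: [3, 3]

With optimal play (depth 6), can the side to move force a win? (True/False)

ply 1, X at (3,3) | h0:-1=-1→(2,3)*; h0:-2=-1→(1,3); h0:-3=-1→(0,3); h1:-1=-1→(3,2); h1:-2=-1→(3,1); h1:-3=-1→(3,0)
ply 2, O at (2,3) | h0:-1=-1→(1,3); h0:-2=-1→(0,3); h1:-1=+1→(2,2)*; h1:-2=-1→(2,1); h1:-3=-1→(2,0)
ply 3, X at (2,2) | h0:-1=-1→(1,2)*; h0:-2=-1→(0,2); h1:-1=-1→(2,1); h1:-2=-1→(2,0)
ply 4, O at (1,2) | h0:-1=-1→(0,2); h1:-1=+1→(1,1)*; h1:-2=-1→(1,0)
ply 5, X at (1,1) | h0:-1=-1→(0,1)*; h1:-1=-1→(1,0)
ply 6, O at (0,1) | h1:-1=+1→(0,0)*
ply 7: (0,0) is terminal -1 (X); from (3,3) depth 6

X winning at [(3,3)]: False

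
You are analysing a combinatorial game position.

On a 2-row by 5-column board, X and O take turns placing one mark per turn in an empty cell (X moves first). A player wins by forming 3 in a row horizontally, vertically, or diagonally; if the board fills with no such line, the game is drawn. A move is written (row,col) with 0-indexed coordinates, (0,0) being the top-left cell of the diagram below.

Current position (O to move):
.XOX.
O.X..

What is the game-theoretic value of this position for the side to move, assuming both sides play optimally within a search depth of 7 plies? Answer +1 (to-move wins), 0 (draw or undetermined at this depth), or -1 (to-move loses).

[.XOX./O.X..] O move#1: (0,0):-1/OXOX./O.X.., (0,4):-1/.XOXO/O.X.., (1,1):+0/.XOX./OOX..*, (1,3):+0/.XOX./O.XO., (1,4):+0/.XOX./O.X.O
[.XOX./OOX..] X move#2: (0,0):+0/XXOX./OOX..*, (0,4):+0/.XOXX/OOX.., (1,3):+0/.XOX./OOXX., (1,4):+0/.XOX./OOX.X
[XXOX./OOX..] O move#3: (0,4):+0/XXOXO/OOX..*, (1,3):+0/XXOX./OOXO., (1,4):+0/XXOX./OOX.O
[XXOXO/OOX..] X move#4: (1,3):+0/XXOXO/OOXX.*, (1,4):+0/XXOXO/OOX.X
[XXOXO/OOXX.] O move#5: (1,4):+0/XXOXO/OOXXO*
[XXOXO/OOXXO] end (terminal +0, X#6); searched .XOX./O.X.. to 7

value(.XOX./O.X.., O) = 0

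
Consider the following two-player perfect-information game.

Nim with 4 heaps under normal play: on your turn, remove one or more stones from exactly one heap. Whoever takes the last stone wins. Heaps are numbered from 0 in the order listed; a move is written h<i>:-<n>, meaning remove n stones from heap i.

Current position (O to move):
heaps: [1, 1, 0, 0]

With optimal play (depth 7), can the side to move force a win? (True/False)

O winning at [(1,1,0,0)]: False

[(1,1,0,0)] O move#1: h0:-1:-1/(0,1,0,0)*, h1:-1:-1/(1,0,0,0)
[(0,1,0,0)] X move#2: h1:-1:+1/(0,0,0,0)*
[(0,0,0,0)] end (terminal -1, O#3); searched (1,1,0,0) to 7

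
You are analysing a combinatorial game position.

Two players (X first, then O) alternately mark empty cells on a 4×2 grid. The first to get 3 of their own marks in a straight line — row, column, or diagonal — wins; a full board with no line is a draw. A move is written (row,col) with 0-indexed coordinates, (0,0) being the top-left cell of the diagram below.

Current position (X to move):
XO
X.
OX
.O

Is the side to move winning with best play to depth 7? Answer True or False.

X winning at [XO/X./OX/.O]: False

[XO/X./OX/.O] X move#1: (1,1):+0/XO/XX/OX/.O*, (3,0):+0/XO/X./OX/XO
[XO/XX/OX/.O] O move#2: (3,0):+0/XO/XX/OX/OO*
[XO/XX/OX/OO] end (terminal +0, X#3); searched XO/X./OX/.O to 7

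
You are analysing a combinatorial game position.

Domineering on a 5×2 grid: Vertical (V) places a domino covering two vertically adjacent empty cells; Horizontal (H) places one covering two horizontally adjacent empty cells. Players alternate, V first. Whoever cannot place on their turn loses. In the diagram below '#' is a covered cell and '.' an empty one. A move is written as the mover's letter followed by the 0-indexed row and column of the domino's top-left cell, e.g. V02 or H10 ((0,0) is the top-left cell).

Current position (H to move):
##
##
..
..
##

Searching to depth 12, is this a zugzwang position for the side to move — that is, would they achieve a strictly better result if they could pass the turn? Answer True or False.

ply 1, H at ##/##/../../## | H20=+1→##/##/##/../##*; H30=+1→##/##/../##/##
ply 2: ##/##/##/../## is terminal -1 (V); from ##/##/../../## depth 12
if H skipped the turn, V would face:
~ ply 1, V at ##/##/../../## | V20=+1→##/##/#./#./##*; V21=+1→##/##/.#/.#/##
~ ply 2: ##/##/#./#./## is terminal -1 (H); from ##/##/../../## depth 12
compare (H): move=+1 vs pass=-1

zugzwang(##/##/../../##, H) = False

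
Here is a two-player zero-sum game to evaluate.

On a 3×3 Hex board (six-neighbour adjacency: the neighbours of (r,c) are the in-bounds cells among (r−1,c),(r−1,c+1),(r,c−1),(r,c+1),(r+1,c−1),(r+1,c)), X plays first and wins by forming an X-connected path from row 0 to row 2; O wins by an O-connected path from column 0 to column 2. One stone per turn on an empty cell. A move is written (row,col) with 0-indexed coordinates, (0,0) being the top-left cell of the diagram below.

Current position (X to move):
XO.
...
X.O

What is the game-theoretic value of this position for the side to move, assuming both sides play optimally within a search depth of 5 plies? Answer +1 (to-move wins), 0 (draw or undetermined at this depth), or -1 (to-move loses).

ply 1, X at XO./.../X.O | (0,2)=+1→XOX/.../X.O*; (1,0)=+1→XO./X../X.O; (1,1)=+1→XO./.X./X.O; (1,2)=+1→XO./..X/X.O; (2,1)=+1→XO./.../XXO
ply 2, O at XOX/.../X.O | (1,0)=-1→XOX/O../X.O*; (1,1)=-1→XOX/.O./X.O; (1,2)=-1→XOX/..O/X.O; (2,1)=-1→XOX/.../XOO
ply 3, X at XOX/O../X.O | (1,1)=+1→XOX/OX./X.O*; (1,2)=+1→XOX/O.X/X.O; (2,1)=+1→XOX/O../XXO
ply 4: XOX/OX./X.O is terminal -1 (O); from XO./.../X.O depth 5

value(XO./.../X.O, X) = +1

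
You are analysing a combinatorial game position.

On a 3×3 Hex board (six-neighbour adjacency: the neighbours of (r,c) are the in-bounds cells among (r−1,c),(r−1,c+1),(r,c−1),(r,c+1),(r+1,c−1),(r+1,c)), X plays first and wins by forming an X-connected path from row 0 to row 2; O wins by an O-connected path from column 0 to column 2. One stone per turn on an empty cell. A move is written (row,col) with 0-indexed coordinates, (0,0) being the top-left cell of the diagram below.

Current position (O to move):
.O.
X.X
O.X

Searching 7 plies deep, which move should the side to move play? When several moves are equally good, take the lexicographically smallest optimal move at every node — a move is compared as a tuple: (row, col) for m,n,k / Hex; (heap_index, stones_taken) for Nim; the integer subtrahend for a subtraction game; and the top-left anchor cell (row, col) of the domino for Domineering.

O's best at [.O./X.X/O.X]: (0,2)

ply 1, O at .O./X.X/O.X | (0,0)=-1→OO./X.X/O.X; (0,2)=+1→.OO/X.X/O.X*; (1,1)=-1→.O./XOX/O.X; (2,1)=-1→.O./X.X/OOX
ply 2, X at .OO/X.X/O.X | (0,0)=-1→XOO/X.X/O.X*; (1,1)=-1→.OO/XXX/O.X; (2,1)=-1→.OO/X.X/OXX
ply 3, O at XOO/X.X/O.X | (1,1)=+1→XOO/XOX/O.X*; (2,1)=-1→XOO/X.X/OOX
ply 4: XOO/XOX/O.X is terminal -1 (X); from .O./X.X/O.X depth 7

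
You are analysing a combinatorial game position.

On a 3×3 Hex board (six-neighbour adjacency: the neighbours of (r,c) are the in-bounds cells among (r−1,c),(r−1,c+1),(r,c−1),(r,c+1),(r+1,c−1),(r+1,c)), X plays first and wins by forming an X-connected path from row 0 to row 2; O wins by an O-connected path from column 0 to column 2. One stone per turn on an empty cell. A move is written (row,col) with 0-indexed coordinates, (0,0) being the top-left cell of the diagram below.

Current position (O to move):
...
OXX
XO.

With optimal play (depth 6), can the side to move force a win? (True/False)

O winning at [.../OXX/XO.]: False

[.../OXX/XO.] O move#1: (0,0):-1/O../OXX/XO.*, (0,1):-1/.O./OXX/XO., (0,2):-1/..O/OXX/XO., (2,2):-1/.../OXX/XOO
[O../OXX/XO.] X move#2: (0,1):+1/OX./OXX/XO.*, (0,2):+1/O.X/OXX/XO., (2,2):+1/O../OXX/XOX
[OX./OXX/XO.] end (terminal -1, O#3); searched .../OXX/XO. to 6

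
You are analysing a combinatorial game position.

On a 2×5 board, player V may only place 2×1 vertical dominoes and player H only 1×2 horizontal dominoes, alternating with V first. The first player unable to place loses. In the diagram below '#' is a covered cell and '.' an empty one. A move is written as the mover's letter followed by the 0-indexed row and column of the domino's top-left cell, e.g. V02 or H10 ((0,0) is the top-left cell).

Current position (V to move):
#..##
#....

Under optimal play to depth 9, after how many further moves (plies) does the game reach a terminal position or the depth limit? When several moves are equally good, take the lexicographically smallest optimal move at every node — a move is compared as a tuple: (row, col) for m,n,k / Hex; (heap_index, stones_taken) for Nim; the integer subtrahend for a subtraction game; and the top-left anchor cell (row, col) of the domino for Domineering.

PV length from [#..##/#....]: 3 plies

[#..##/#....] V move#1: V01:-1/##.##/##..., V02:+1/#.###/#.#..*
[#.###/#.#..] H move#2: H13:-1/#.###/#.###*
[#.###/#.###] V move#3: V01:+1/#####/#####*
[#####/#####] end (terminal -1, H#4); searched #..##/#.... to 9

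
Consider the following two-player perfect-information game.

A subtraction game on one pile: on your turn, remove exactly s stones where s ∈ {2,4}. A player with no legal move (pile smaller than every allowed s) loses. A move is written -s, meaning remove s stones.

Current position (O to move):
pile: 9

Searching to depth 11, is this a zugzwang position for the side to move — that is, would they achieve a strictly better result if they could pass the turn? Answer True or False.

p1 O@[9]: -2[7]+1* -4[5]-1
p2 X@[7]: -2[5]-1* -4[3]-1
p3 O@[5]: -2[3]-1 -4[1]+1*
p4 X@[1] terminal -1; root [9] d11
suppose O passes — search the same position with X to move:
pass> p1 X@[9]: -2[7]+1* -4[5]-1
pass> p2 O@[7]: -2[5]-1* -4[3]-1
pass> p3 X@[5]: -2[3]-1 -4[1]+1*
pass> p4 O@[1] terminal -1; root [9] d11
for O: play +1, pass -1

zugzwang(9, O) = False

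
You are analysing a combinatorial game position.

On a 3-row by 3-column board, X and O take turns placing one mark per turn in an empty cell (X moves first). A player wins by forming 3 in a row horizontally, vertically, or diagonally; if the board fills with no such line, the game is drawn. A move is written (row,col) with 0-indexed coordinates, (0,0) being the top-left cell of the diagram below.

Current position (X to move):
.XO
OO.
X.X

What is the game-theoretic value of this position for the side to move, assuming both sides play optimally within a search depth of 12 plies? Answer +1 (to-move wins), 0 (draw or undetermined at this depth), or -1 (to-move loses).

p1 X@[.XO/OO./X.X]: (0,0)[XXO/OO./X.X]-1 (1,2)[.XO/OOX/X.X]+0 (2,1)[.XO/OO./XXX]+1*
p2 O@[.XO/OO./XXX] terminal -1; root [.XO/OO./X.X] d12

value(.XO/OO./X.X, X) = +1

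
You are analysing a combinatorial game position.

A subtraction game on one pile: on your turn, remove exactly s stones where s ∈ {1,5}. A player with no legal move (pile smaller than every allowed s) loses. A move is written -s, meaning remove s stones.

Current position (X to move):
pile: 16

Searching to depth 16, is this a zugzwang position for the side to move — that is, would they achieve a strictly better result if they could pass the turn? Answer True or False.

zugzwang(16, X) = True

ply 1, X at 16 | -1=-1→15*; -5=-1→11
ply 2, O at 15 | -1=+1→14*; -5=+1→10
ply 3, X at 14 | -1=-1→13*; -5=-1→9
ply 4, O at 13 | -1=+1→12*; -5=+1→8
ply 5, X at 12 | -1=-1→11*; -5=-1→7
ply 6, O at 11 | -1=+1→10*; -5=+1→6
ply 7, X at 10 | -1=-1→9*; -5=-1→5
ply 8, O at 9 | -1=+1→8*; -5=+1→4
ply 9, X at 8 | -1=-1→7*; -5=-1→3
ply 10, O at 7 | -1=+1→6*; -5=+1→2
ply 11, X at 6 | -1=-1→5*; -5=-1→1
ply 12, O at 5 | -1=+1→4*; -5=+1→0
ply 13, X at 4 | -1=-1→3*
ply 14, O at 3 | -1=+1→2*
ply 15, X at 2 | -1=-1→1*
ply 16, O at 1 | -1=+1→0*
ply 17: 0 is terminal -1 (X); from 16 depth 16
suppose X passes — search the same position with O to move:
pass> ply 1, O at 16 | -1=-1→15*; -5=-1→11
pass> ply 2, X at 15 | -1=+1→14*; -5=+1→10
pass> ply 3, O at 14 | -1=-1→13*; -5=-1→9
pass> ply 4, X at 13 | -1=+1→12*; -5=+1→8
pass> ply 5, O at 12 | -1=-1→11*; -5=-1→7
pass> ply 6, X at 11 | -1=+1→10*; -5=+1→6
pass> ply 7, O at 10 | -1=-1→9*; -5=-1→5
pass> ply 8, X at 9 | -1=+1→8*; -5=+1→4
pass> ply 9, O at 8 | -1=-1→7*; -5=-1→3
pass> ply 10, X at 7 | -1=+1→6*; -5=+1→2
pass> ply 11, O at 6 | -1=-1→5*; -5=-1→1
pass> ply 12, X at 5 | -1=+1→4*; -5=+1→0
pass> ply 13, O at 4 | -1=-1→3*
pass> ply 14, X at 3 | -1=+1→2*
pass> ply 15, O at 2 | -1=-1→1*
pass> ply 16, X at 1 | -1=+1→0*
pass> ply 17: 0 is terminal -1 (O); from 16 depth 16
for X: play -1, pass +1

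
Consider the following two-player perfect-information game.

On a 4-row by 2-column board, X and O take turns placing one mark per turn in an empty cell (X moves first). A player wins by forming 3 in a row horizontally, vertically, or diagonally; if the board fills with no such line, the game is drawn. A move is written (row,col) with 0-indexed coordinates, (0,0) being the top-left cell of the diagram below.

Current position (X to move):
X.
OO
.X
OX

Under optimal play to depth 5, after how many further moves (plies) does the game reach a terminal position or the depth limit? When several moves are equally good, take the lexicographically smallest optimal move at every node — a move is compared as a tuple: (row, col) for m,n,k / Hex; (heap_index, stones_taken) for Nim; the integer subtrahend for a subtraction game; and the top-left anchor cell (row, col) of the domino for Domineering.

PV length from [X./OO/.X/OX]: 2 plies

[X./OO/.X/OX] X move#1: (0,1):-1/XX/OO/.X/OX, (2,0):+0/X./OO/XX/OX*
[X./OO/XX/OX] O move#2: (0,1):+0/XO/OO/XX/OX*
[XO/OO/XX/OX] end (terminal +0, X#3); searched X./OO/.X/OX to 5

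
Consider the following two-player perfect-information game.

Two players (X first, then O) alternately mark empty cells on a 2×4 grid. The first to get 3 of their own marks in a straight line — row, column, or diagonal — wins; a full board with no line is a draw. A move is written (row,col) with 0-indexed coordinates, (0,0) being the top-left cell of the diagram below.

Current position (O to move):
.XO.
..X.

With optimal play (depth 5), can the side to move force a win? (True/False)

O winning at [.XO./..X.]: False

p1 O@[.XO./..X.]: (0,0)[OXO./..X.]-1 (0,3)[.XOO/..X.]-1 (1,0)[.XO./O.X.]+0* (1,1)[.XO./.OX.]+0 (1,3)[.XO./..XO]+0
p2 X@[.XO./O.X.]: (0,0)[XXO./O.X.]+0* (0,3)[.XOX/O.X.]+0 (1,1)[.XO./OXX.]+0 (1,3)[.XO./O.XX]+0
p3 O@[XXO./O.X.]: (0,3)[XXOO/O.X.]+0* (1,1)[XXO./OOX.]+0 (1,3)[XXO./O.XO]+0
p4 X@[XXOO/O.X.]: (1,1)[XXOO/OXX.]+0* (1,3)[XXOO/O.XX]+0
p5 O@[XXOO/OXX.]: (1,3)[XXOO/OXXO]+0*
p6 X@[XXOO/OXXO] terminal +0; root [.XO./..X.] d5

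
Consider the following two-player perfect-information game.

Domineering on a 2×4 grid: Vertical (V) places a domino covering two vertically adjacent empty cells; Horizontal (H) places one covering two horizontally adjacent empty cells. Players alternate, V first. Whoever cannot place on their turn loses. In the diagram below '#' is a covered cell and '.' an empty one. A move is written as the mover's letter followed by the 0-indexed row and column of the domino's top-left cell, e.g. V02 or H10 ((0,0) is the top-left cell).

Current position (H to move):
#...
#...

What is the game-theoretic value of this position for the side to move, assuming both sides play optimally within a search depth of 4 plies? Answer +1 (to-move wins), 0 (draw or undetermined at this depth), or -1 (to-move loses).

ply 1, H at #.../#... | H01=+1→###./#...*; H02=+1→#.##/#...; H11=+1→#.../###.; H12=+1→#.../#.##
ply 2, V at ###./#... | V03=-1→####/#..#*
ply 3, H at ####/#..# | H11=+1→####/####*
ply 4: ####/#### is terminal -1 (V); from #.../#... depth 4

value(#.../#..., H) = +1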